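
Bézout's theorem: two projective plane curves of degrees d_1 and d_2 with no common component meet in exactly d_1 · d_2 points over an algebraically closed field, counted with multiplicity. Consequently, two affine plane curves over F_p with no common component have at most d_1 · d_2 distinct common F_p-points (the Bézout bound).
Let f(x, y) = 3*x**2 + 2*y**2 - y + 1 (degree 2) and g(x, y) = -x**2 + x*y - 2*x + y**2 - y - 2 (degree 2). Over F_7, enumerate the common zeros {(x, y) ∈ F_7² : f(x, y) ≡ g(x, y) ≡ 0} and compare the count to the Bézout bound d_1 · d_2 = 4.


Common zeros: {(0, 2), (3, 4), (6, 5)}; count = 3; Bézout bound = 4.

deg(f) = 2, deg(g) = 2, so Bézout bound = 4.
Scan x ∈ F_7. For each x, list the y ∈ F_7 with f(x, y) ≡ 0 and those with g(x, y) ≡ 0 (mod 7); the common zeros in that column are the intersection.
  x = 0: f ≡ 0 at y ∈ {2}; g ≡ 0 at y ∈ {2, 6}; common: {2}.
  x = 1: f ≡ 0 at y ∈ {5, 6}; g ≡ 0 at y ∈ ∅; common: ∅.
  x = 2: f ≡ 0 at y ∈ {1, 3}; g ≡ 0 at y ∈ ∅; common: ∅.
  x = 3: f ≡ 0 at y ∈ {0, 4}; g ≡ 0 at y ∈ {1, 4}; common: {4}.
  x = 4: f ≡ 0 at y ∈ {0, 4}; g ≡ 0 at y ∈ {5, 6}; common: ∅.
  x = 5: f ≡ 0 at y ∈ {1, 3}; g ≡ 0 at y ∈ ∅; common: ∅.
  x = 6: f ≡ 0 at y ∈ {5, 6}; g ≡ 0 at y ∈ {4, 5}; common: {5}.
Collecting: common zeros = {(0, 2), (3, 4), (6, 5)}, so the count is 3.
Comparison with the Bézout bound: 3 ≤ 4 = deg(f)·deg(g), as expected for curves with no common component (the affine F_7-count falls short of the bound because intersections may lie at infinity, over extension fields, or carry multiplicity).


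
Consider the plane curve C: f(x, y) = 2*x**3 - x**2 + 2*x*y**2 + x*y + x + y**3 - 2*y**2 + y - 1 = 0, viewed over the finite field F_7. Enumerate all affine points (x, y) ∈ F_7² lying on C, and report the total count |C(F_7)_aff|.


Affine F_7-points: {(0, 4), (2, 2), (2, 5), (3, 1), (6, 3)}; count = 5.

For each of the 49 pairs (x, y) ∈ F_7², evaluate f(x, y) mod 7. Record the zeros.
  x = 0: [0↦6, 1↦6, 2↦1, 3↦4, 4↦0, 5↦2, 6↦2]  zeros at y ∈ {4}
  x = 1: [0↦1, 1↦4, 2↦6, 3↦6, 4↦3, 5↦3, 6↦5]  zeros at y ∈ ∅
  x = 2: [0↦6, 1↦5, 2↦0, 3↦4, 4↦2, 5↦0, 6↦4]  zeros at y ∈ {2, 5}
  x = 3: [0↦5, 1↦0, 2↦2, 3↦3, 4↦2, 5↦5, 6↦4]  zeros at y ∈ {1}
  x = 4: [0↦3, 1↦1, 2↦3, 3↦1, 4↦1, 5↦2, 6↦3]  zeros at y ∈ ∅
  x = 5: [0↦5, 1↦6, 2↦1, 3↦3, 4↦4, 5↦3, 6↦6]  zeros at y ∈ ∅
  x = 6: [0↦2, 1↦6, 2↦1, 3↦0, 4↦2, 5↦6, 6↦4]  zeros at y ∈ {3}
Collecting zeros: affine points = {(0, 4), (2, 2), (2, 5), (3, 1), (6, 3)}.
Total count |C(F_7)_aff| = 5.


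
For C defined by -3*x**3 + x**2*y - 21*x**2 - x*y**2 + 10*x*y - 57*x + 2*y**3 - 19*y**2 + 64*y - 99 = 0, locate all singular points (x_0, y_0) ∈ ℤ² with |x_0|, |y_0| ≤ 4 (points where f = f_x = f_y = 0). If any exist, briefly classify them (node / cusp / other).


Singular points: {(-2, 3)}; classification: cusp.

Compute partial derivatives:
  f_x = -9*x**2 + 2*x*y - 42*x - y**2 + 10*y - 57.
  f_y = x**2 - 2*x*y + 10*x + 6*y**2 - 38*y + 64.
Scan x_0 ∈ {−4, ..., 4}. For each x_0, f_y(x_0, y) is a polynomial in y; find its integer roots y ∈ {−4, ..., 4}, then test f_x and f at those candidates.
  x = -4: f_y(-4, y) = 6*y**2 - 30*y + 40; no integer root y with |y| ≤ 4.
  x = -3: f_y(-3, y) = 6*y**2 - 32*y + 43; no integer root y with |y| ≤ 4.
  x = -2: f_y(-2, y) = 6*y**2 - 34*y + 48; vanishes at y ∈ {3}. (-2, 3): f_x = 0, f = 0 — SINGULAR.
  x = -1: f_y(-1, y) = 6*y**2 - 36*y + 55; no integer root y with |y| ≤ 4.
  x = 0: f_y(0, y) = 6*y**2 - 38*y + 64; no integer root y with |y| ≤ 4.
  x = 1: f_y(1, y) = 6*y**2 - 40*y + 75; no integer root y with |y| ≤ 4.
  x = 2: f_y(2, y) = 6*y**2 - 42*y + 88; no integer root y with |y| ≤ 4.
  x = 3: f_y(3, y) = 6*y**2 - 44*y + 103; no integer root y with |y| ≤ 4.
  x = 4: f_y(4, y) = 6*y**2 - 46*y + 120; no integer root y with |y| ≤ 4.
Only singular point on the grid: (-2, 3).
Classify: substitute x = -2 + u, y = 3 + v and expand: f = -3*u**3 + u**2*v - u*v**2 + 2*v**3 + v**2.
No constant or linear terms (consistent with a singular point). Quadratic part: v**2. Cubic part: -3*u**3 + u**2*v - u*v**2 + 2*v**3.
The quadratic part v**2 is a perfect square, so there is a single (double) tangent line v = 0, i.e. y = 3. Restricting the cubic part to that line (v = 0) leaves -3*u**3 ≠ 0, so f is not divisible by v and the branch is v² ≈ 3*u**3 to lowest order — this is a cusp.
Classification: cusp.


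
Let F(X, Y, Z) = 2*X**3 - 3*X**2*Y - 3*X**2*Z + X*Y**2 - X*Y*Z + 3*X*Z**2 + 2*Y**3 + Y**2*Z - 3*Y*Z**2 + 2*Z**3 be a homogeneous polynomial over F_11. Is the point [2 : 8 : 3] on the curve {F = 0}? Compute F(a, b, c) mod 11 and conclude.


F(2,8,3) ≡ 5 (mod 11); P is NOT on the curve.

Evaluate F(2, 8, 3) term-by-term (mod 11).
  2*X**3 ↦ 2·8·1·1 = 16
  -3*X**2*Y ↦ -3·4·8·1 = -96
  -3*X**2*Z ↦ -3·4·1·3 = -36
  X*Y**2 ↦ 1·2·64·1 = 128
  -X*Y*Z ↦ -1·2·8·3 = -48
  3*X*Z**2 ↦ 3·2·1·9 = 54
  2*Y**3 ↦ 2·1·512·1 = 1024
  Y**2*Z ↦ 1·1·64·3 = 192
  -3*Y*Z**2 ↦ -3·1·8·9 = -216
  2*Z**3 ↦ 2·1·1·27 = 54
Sum: F(2, 8, 3) = (16) + (-96) + (-36) + (128) + (-48) + (54) + (1024) + (192) + (-216) + (54) = 1072.
Reducing mod 11: 1072 ≡ 5 (mod 11).
Since F(a, b, c) ≡ 5 ≠ 0 (mod 11), P does NOT lie on the curve.


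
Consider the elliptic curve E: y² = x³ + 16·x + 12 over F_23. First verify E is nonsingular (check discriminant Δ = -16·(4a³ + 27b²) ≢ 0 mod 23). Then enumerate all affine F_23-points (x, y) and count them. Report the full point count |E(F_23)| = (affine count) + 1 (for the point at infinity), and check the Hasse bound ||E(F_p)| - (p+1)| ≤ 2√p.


Affine points = {(0, 9), (0, 14), (1, 11), (1, 12), (2, 11), (2, 12), (3, 8), (3, 15), (4, 5), (4, 18), (6, 5), (6, 18), (8, 10), (8, 13), (11, 1), (11, 22), (12, 0), (13, 5), (13, 18), (14, 6), (14, 17), (15, 4), (15, 19), (20, 11), (20, 12), (21, 8), (21, 15), (22, 8), (22, 15)}; affine count = 29; |E(F_23)| = 30.

Discriminant check: Δ ∝ 4a³ + 27b² = 4·16³ + 27·12² = 4·4096 + 27·144 ≡ 9 (mod 23). Nonzero ⇒ E is nonsingular.
For each x ∈ F_23, compute rhs = x³ + 16·x + 12 mod 23, then count y ∈ F_23 with y² ≡ rhs.
  x = 0: rhs = 12, matching y values: 9, 14 (2 points).
  x = 1: rhs = 6, matching y values: 11, 12 (2 points).
  x = 2: rhs = 6, matching y values: 11, 12 (2 points).
  x = 3: rhs = 18, matching y values: 8, 15 (2 points).
  x = 4: rhs = 2, matching y values: 5, 18 (2 points).
  x = 5: rhs = 10, matching y values: none (0 points).
  x = 6: rhs = 2, matching y values: 5, 18 (2 points).
  x = 7: rhs = 7, matching y values: none (0 points).
  x = 8: rhs = 8, matching y values: 10, 13 (2 points).
  x = 9: rhs = 11, matching y values: none (0 points).
  x = 10: rhs = 22, matching y values: none (0 points).
  x = 11: rhs = 1, matching y values: 1, 22 (2 points).
  x = 12: rhs = 0, matching y values: 0 (1 points).
  x = 13: rhs = 2, matching y values: 5, 18 (2 points).
  x = 14: rhs = 13, matching y values: 6, 17 (2 points).
  x = 15: rhs = 16, matching y values: 4, 19 (2 points).
  x = 16: rhs = 17, matching y values: none (0 points).
  x = 17: rhs = 22, matching y values: none (0 points).
  x = 18: rhs = 14, matching y values: none (0 points).
  x = 19: rhs = 22, matching y values: none (0 points).
  x = 20: rhs = 6, matching y values: 11, 12 (2 points).
  x = 21: rhs = 18, matching y values: 8, 15 (2 points).
  x = 22: rhs = 18, matching y values: 8, 15 (2 points).
Total affine count: 29.
Full point count |E(F_23)| = 29 + 1 = 30.
Hasse bound: |30 − (23+1)| = |6| = 6 ≤ 2√23 ≈ 9.5917 ✓.


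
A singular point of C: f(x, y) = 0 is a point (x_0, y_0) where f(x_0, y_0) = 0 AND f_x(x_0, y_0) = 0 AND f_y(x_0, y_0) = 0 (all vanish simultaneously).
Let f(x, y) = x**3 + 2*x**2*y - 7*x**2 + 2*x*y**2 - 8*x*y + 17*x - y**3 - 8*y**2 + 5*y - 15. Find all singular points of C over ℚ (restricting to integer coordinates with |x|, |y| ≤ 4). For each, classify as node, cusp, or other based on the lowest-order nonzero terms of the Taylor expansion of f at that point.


Singular points: {(3, -1)}; classification: cusp.

Compute partial derivatives:
  f_x = 3*x**2 + 4*x*y - 14*x + 2*y**2 - 8*y + 17.
  f_y = 2*x**2 + 4*x*y - 8*x - 3*y**2 - 16*y + 5.
Scan x_0 ∈ {−4, ..., 4}. For each x_0, f_y(x_0, y) is a polynomial in y; find its integer roots y ∈ {−4, ..., 4}, then test f_x and f at those candidates.
  x = -4: f_y(-4, y) = -3*y**2 - 32*y + 69; no integer root y with |y| ≤ 4.
  x = -3: f_y(-3, y) = -3*y**2 - 28*y + 47; no integer root y with |y| ≤ 4.
  x = -2: f_y(-2, y) = -3*y**2 - 24*y + 29; no integer root y with |y| ≤ 4.
  x = -1: f_y(-1, y) = -3*y**2 - 20*y + 15; no integer root y with |y| ≤ 4.
  x = 0: f_y(0, y) = -3*y**2 - 16*y + 5; no integer root y with |y| ≤ 4.
  x = 1: f_y(1, y) = -3*y**2 - 12*y - 1; no integer root y with |y| ≤ 4.
  x = 2: f_y(2, y) = -3*y**2 - 8*y - 3; no integer root y with |y| ≤ 4.
  x = 3: f_y(3, y) = -3*y**2 - 4*y - 1; vanishes at y ∈ {-1}. (3, -1): f_x = 0, f = 0 — SINGULAR.
  x = 4: f_y(4, y) = 5 - 3*y**2; no integer root y with |y| ≤ 4.
Only singular point on the grid: (3, -1).
Classify: substitute x = 3 + u, y = -1 + v and expand: f = u**3 + 2*u**2*v + 2*u*v**2 - v**3 + v**2.
No constant or linear terms (consistent with a singular point). Quadratic part: v**2. Cubic part: u**3 + 2*u**2*v + 2*u*v**2 - v**3.
The quadratic part v**2 is a perfect square, so there is a single (double) tangent line v = 0, i.e. y = -1. Restricting the cubic part to that line (v = 0) leaves u**3 ≠ 0, so f is not divisible by v and the branch is v² ≈ -u**3 to lowest order — this is a cusp.
Classification: cusp.


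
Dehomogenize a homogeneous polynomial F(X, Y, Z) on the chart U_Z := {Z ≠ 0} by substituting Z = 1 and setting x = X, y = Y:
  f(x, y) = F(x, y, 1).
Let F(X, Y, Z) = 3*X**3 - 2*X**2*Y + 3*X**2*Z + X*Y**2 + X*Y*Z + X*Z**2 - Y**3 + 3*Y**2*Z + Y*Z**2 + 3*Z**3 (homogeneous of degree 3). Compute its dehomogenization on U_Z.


f(x, y) = 3*x**3 - 2*x**2*y + 3*x**2 + x*y**2 + x*y + x - y**3 + 3*y**2 + y + 3

On U_Z we set Z = 1. Each monomial c·X^i·Y^j·Z^k in F becomes c·x^i·y^j·1^k = c·x^i·y^j.
Substituting Z = 1: F(X, Y, 1) = 3*x**3 - 2*x**2*y + 3*x**2 + x*y**2 + x*y + x - y**3 + 3*y**2 + y + 3.
Note: deg(f) ≤ deg(F) = 3; strict inequality happens when F is divisible by Z (lost terms).


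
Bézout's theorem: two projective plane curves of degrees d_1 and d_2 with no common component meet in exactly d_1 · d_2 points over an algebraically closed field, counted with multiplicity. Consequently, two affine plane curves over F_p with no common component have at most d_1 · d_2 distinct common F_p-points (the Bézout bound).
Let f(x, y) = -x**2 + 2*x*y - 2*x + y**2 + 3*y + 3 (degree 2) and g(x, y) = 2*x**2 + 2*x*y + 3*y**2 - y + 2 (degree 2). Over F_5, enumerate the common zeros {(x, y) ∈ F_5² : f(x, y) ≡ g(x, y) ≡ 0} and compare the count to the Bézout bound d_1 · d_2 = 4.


Common zeros: {(2, 0), (4, 2)}; count = 2; Bézout bound = 4.

deg(f) = 2, deg(g) = 2, so Bézout bound = 4.
Scan x ∈ F_5. For each x, list the y ∈ F_5 with f(x, y) ≡ 0 and those with g(x, y) ≡ 0 (mod 5); the common zeros in that column are the intersection.
  x = 0: f ≡ 0 at y ∈ ∅; g ≡ 0 at y ∈ ∅; common: ∅.
  x = 1: f ≡ 0 at y ∈ {0}; g ≡ 0 at y ∈ ∅; common: ∅.
  x = 2: f ≡ 0 at y ∈ {0, 3}; g ≡ 0 at y ∈ {0, 4}; common: {0}.
  x = 3: f ≡ 0 at y ∈ {2, 4}; g ≡ 0 at y ∈ {0}; common: ∅.
  x = 4: f ≡ 0 at y ∈ {2}; g ≡ 0 at y ∈ {2, 4}; common: {2}.
Collecting: common zeros = {(2, 0), (4, 2)}, so the count is 2.
Comparison with the Bézout bound: 2 ≤ 4 = deg(f)·deg(g), as expected for curves with no common component (the affine F_5-count falls short of the bound because intersections may lie at infinity, over extension fields, or carry multiplicity).


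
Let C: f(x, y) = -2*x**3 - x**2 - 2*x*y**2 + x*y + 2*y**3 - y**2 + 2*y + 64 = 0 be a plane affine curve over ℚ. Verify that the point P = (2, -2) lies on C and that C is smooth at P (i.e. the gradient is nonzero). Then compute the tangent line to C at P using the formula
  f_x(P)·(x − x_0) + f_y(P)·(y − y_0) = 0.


Tangent line at P: -38*x + 48*y + 172 = 0.

Step 1: f(2, -2) = 0, so P lies on C.
Step 2: partial derivatives
  f_x(x, y) = -6*x**2 - 2*x - 2*y**2 + y, f_y(x, y) = -4*x*y + x + 6*y**2 - 2*y + 2.
  f_x(P) = -38, f_y(P) = 48 (gradient nonzero, so P is smooth).
Step 3: tangent line at P: -38·(x − 2) + 48·(y − -2) = 0.
Expanding: -38*x + 48*y + 172 = 0.


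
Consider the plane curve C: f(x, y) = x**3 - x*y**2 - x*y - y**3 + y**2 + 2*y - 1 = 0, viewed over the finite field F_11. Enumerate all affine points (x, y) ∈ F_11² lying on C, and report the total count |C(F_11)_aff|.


Affine F_11-points: {(1, 0), (1, 1), (1, 10), (2, 5), (2, 7), (2, 9), (3, 1), (3, 3), (3, 5), (6, 4), (6, 5), (6, 8), (7, 1), (7, 7), (7, 8), (9, 8), (10, 4)}; count = 17.

For each of the 121 pairs (x, y) ∈ F_11², evaluate f(x, y) mod 11. Record the zeros.
  x = 0: [0↦10, 1↦1, 2↦10, 3↦9, 4↦3, 5↦8, 6↦7, 7↦5, 8↦7, 9↦7, 10↦10]  zeros at y ∈ ∅
  x = 1: [0↦0, 1↦0, 2↦5, 3↦9, 4↦6, 5↦1, 6↦10, 7↦5, 8↦2, 9↦6, 10↦0]  zeros at y ∈ {0, 1, 10}
  x = 2: [0↦7, 1↦5, 2↦6, 3↦4, 4↦4, 5↦0, 6↦8, 7↦0, 8↦3, 9↦0, 10↦7]  zeros at y ∈ {5, 7, 9}
  x = 3: [0↦4, 1↦0, 2↦8, 3↦0, 4↦3, 5↦0, 6↦7, 7↦7, 8↦5, 9↦6, 10↦4]  zeros at y ∈ {1, 3, 5}
  x = 4: [0↦8, 1↦2, 2↦6, 3↦3, 4↦9, 5↦7, 6↦2, 7↦10, 8↦3, 9↦8, 10↦8]  zeros at y ∈ ∅
  x = 5: [0↦3, 1↦6, 2↦6, 3↦8, 4↦6, 5↦5, 6↦10, 7↦4, 8↦3, 9↦1, 10↦3]  zeros at y ∈ ∅
  x = 6: [0↦6, 1↦7, 2↦3, 3↦10, 4↦0, 5↦0, 6↦4, 7↦6, 8↦0, 9↦2, 10↦6]  zeros at y ∈ {4, 5, 8}
  x = 7: [0↦1, 1↦0, 2↦3, 3↦4, 4↦8, 5↦9, 6↦1, 7↦0, 8↦0, 9↦6, 10↦1]  zeros at y ∈ {1, 7, 8}
  x = 8: [0↦5, 1↦2, 2↦1, 3↦7, 4↦3, 5↦5, 6↦7, 7↦3, 8↦9, 9↦8, 10↦5]  zeros at y ∈ ∅
  x = 9: [0↦2, 1↦8, 2↦3, 3↦3, 4↦2, 5↦5, 6↦6, 7↦10, 8↦0, 9↦3, 10↦2]  zeros at y ∈ {8}
  x = 10: [0↦9, 1↦2, 2↦4, 3↦9, 4↦0, 5↦4, 6↦4, 7↦5, 8↦1, 9↦8, 10↦9]  zeros at y ∈ {4}
Collecting zeros: affine points = {(1, 0), (1, 1), (1, 10), (2, 5), (2, 7), (2, 9), (3, 1), (3, 3), (3, 5), (6, 4), (6, 5), (6, 8), (7, 1), (7, 7), (7, 8), (9, 8), (10, 4)}.
Total count |C(F_11)_aff| = 17.


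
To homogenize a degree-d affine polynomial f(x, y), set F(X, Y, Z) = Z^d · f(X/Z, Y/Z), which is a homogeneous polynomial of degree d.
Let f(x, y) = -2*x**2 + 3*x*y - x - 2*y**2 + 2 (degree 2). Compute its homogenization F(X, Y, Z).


F(X, Y, Z) = -2*X**2 + 3*X*Y - X*Z - 2*Y**2 + 2*Z**2

deg(f) = 2.
Substitute x = X/Z, y = Y/Z into f, then multiply by Z^2.
  monomial -2·x^2·y^0 ↦ -2·X^2·Y^0·Z^0.
  monomial 3·x^1·y^1 ↦ 3·X^1·Y^1·Z^0.
  monomial -1·x^1·y^0 ↦ -1·X^1·Y^0·Z^1.
  monomial -2·x^0·y^2 ↦ -2·X^0·Y^2·Z^0.
  monomial 2·x^0·y^0 ↦ 2·X^0·Y^0·Z^2.
Collecting: F(X, Y, Z) = -2*X**2 + 3*X*Y - X*Z - 2*Y**2 + 2*Z**2.


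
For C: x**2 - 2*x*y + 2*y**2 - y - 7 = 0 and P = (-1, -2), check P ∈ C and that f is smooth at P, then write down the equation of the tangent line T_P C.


Tangent line at P: 2*x - 7*y - 12 = 0.

Step 1: f(-1, -2) = 0, so P lies on C.
Step 2: partial derivatives
  f_x(x, y) = 2*x - 2*y, f_y(x, y) = -2*x + 4*y - 1.
  f_x(P) = 2, f_y(P) = -7 (gradient nonzero, so P is smooth).
Step 3: tangent line at P: 2·(x − -1) + -7·(y − -2) = 0.
Expanding: 2*x - 7*y - 12 = 0.


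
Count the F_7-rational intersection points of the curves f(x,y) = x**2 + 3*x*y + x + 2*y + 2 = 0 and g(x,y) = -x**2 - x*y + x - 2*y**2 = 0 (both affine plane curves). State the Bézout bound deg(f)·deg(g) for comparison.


Common zeros: ∅; count = 0; Bézout bound = 4.

deg(f) = 2, deg(g) = 2, so Bézout bound = 4.
Scan x ∈ F_7. For each x, list the y ∈ F_7 with f(x, y) ≡ 0 and those with g(x, y) ≡ 0 (mod 7); the common zeros in that column are the intersection.
  x = 0: f ≡ 0 at y ∈ {6}; g ≡ 0 at y ∈ {0}; common: ∅.
  x = 1: f ≡ 0 at y ∈ {2}; g ≡ 0 at y ∈ {0, 3}; common: ∅.
  x = 2: f ≡ 0 at y ∈ {6}; g ≡ 0 at y ∈ {2, 4}; common: ∅.
  x = 3: f ≡ 0 at y ∈ {0}; g ≡ 0 at y ∈ ∅; common: ∅.
  x = 4: f ≡ 0 at y ∈ ∅; g ≡ 0 at y ∈ {2, 3}; common: ∅.
  x = 5: f ≡ 0 at y ∈ {1}; g ≡ 0 at y ∈ ∅; common: ∅.
  x = 6: f ≡ 0 at y ∈ {2}; g ≡ 0 at y ∈ ∅; common: ∅.
Collecting: common zeros = ∅, so the count is 0.
Comparison with the Bézout bound: 0 ≤ 4 = deg(f)·deg(g), as expected for curves with no common component (the affine F_7-count falls short of the bound because intersections may lie at infinity, over extension fields, or carry multiplicity).


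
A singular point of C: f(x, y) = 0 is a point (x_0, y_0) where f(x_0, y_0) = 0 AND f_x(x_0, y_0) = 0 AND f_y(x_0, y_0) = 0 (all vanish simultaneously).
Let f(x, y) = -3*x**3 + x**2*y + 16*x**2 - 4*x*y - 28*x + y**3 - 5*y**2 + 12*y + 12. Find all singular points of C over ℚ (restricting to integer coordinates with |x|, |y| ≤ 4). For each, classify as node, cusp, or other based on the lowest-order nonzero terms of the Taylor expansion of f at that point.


Singular points: {(2, 2)}; classification: cusp.

Compute partial derivatives:
  f_x = -9*x**2 + 2*x*y + 32*x - 4*y - 28.
  f_y = x**2 - 4*x + 3*y**2 - 10*y + 12.
Scan x_0 ∈ {−4, ..., 4}. For each x_0, f_y(x_0, y) is a polynomial in y; find its integer roots y ∈ {−4, ..., 4}, then test f_x and f at those candidates.
  x = -4: f_y(-4, y) = 3*y**2 - 10*y + 44; no integer root y with |y| ≤ 4.
  x = -3: f_y(-3, y) = 3*y**2 - 10*y + 33; no integer root y with |y| ≤ 4.
  x = -2: f_y(-2, y) = 3*y**2 - 10*y + 24; no integer root y with |y| ≤ 4.
  x = -1: f_y(-1, y) = 3*y**2 - 10*y + 17; no integer root y with |y| ≤ 4.
  x = 0: f_y(0, y) = 3*y**2 - 10*y + 12; no integer root y with |y| ≤ 4.
  x = 1: f_y(1, y) = 3*y**2 - 10*y + 9; no integer root y with |y| ≤ 4.
  x = 2: f_y(2, y) = 3*y**2 - 10*y + 8; vanishes at y ∈ {2}. (2, 2): f_x = 0, f = 0 — SINGULAR.
  x = 3: f_y(3, y) = 3*y**2 - 10*y + 9; no integer root y with |y| ≤ 4.
  x = 4: f_y(4, y) = 3*y**2 - 10*y + 12; no integer root y with |y| ≤ 4.
Only singular point on the grid: (2, 2).
Classify: substitute x = 2 + u, y = 2 + v and expand: f = -3*u**3 + u**2*v + v**3 + v**2.
No constant or linear terms (consistent with a singular point). Quadratic part: v**2. Cubic part: -3*u**3 + u**2*v + v**3.
The quadratic part v**2 is a perfect square, so there is a single (double) tangent line v = 0, i.e. y = 2. Restricting the cubic part to that line (v = 0) leaves -3*u**3 ≠ 0, so f is not divisible by v and the branch is v² ≈ 3*u**3 to lowest order — this is a cusp.
Classification: cusp.


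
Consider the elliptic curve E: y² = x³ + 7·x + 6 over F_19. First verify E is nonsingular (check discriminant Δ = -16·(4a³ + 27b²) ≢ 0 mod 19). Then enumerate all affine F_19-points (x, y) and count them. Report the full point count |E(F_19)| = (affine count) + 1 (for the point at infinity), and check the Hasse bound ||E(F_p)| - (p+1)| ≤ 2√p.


Affine points = {(0, 5), (0, 14), (2, 3), (2, 16), (3, 4), (3, 15), (6, 6), (6, 13), (8, 2), (8, 17), (9, 0), (14, 6), (14, 13), (15, 3), (15, 16), (18, 6), (18, 13)}; affine count = 17; |E(F_19)| = 18.

Discriminant check: Δ ∝ 4a³ + 27b² = 4·7³ + 27·6² = 4·343 + 27·36 ≡ 7 (mod 19). Nonzero ⇒ E is nonsingular.
For each x ∈ F_19, compute rhs = x³ + 7·x + 6 mod 19, then count y ∈ F_19 with y² ≡ rhs.
  x = 0: rhs = 6, matching y values: 5, 14 (2 points).
  x = 1: rhs = 14, matching y values: none (0 points).
  x = 2: rhs = 9, matching y values: 3, 16 (2 points).
  x = 3: rhs = 16, matching y values: 4, 15 (2 points).
  x = 4: rhs = 3, matching y values: none (0 points).
  x = 5: rhs = 14, matching y values: none (0 points).
  x = 6: rhs = 17, matching y values: 6, 13 (2 points).
  x = 7: rhs = 18, matching y values: none (0 points).
  x = 8: rhs = 4, matching y values: 2, 17 (2 points).
  x = 9: rhs = 0, matching y values: 0 (1 points).
  x = 10: rhs = 12, matching y values: none (0 points).
  x = 11: rhs = 8, matching y values: none (0 points).
  x = 12: rhs = 13, matching y values: none (0 points).
  x = 13: rhs = 14, matching y values: none (0 points).
  x = 14: rhs = 17, matching y values: 6, 13 (2 points).
  x = 15: rhs = 9, matching y values: 3, 16 (2 points).
  x = 16: rhs = 15, matching y values: none (0 points).
  x = 17: rhs = 3, matching y values: none (0 points).
  x = 18: rhs = 17, matching y values: 6, 13 (2 points).
Total affine count: 17.
Full point count |E(F_19)| = 17 + 1 = 18.
Hasse bound: |18 − (19+1)| = |-2| = 2 ≤ 2√19 ≈ 8.7178 ✓.


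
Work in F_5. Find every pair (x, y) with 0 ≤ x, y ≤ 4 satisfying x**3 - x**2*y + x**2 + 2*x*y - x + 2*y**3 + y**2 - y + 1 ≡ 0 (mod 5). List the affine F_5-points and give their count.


Affine F_5-points: {(1, 1), (1, 3), (3, 3), (4, 4)}; count = 4.

For each of the 25 pairs (x, y) ∈ F_5², evaluate f(x, y) mod 5. Record the zeros.
  x = 0: [0↦1, 1↦3, 2↦4, 3↦1, 4↦1]  zeros at y ∈ ∅
  x = 1: [0↦2, 1↦0, 2↦2, 3↦0, 4↦1]  zeros at y ∈ {1, 3}
  x = 2: [0↦1, 1↦3, 2↦4, 3↦1, 4↦1]  zeros at y ∈ ∅
  x = 3: [0↦4, 1↦3, 2↦1, 3↦0, 4↦2]  zeros at y ∈ {3}
  x = 4: [0↦2, 1↦1, 2↦4, 3↦3, 4↦0]  zeros at y ∈ {4}
Collecting zeros: affine points = {(1, 1), (1, 3), (3, 3), (4, 4)}.
Total count |C(F_5)_aff| = 4.


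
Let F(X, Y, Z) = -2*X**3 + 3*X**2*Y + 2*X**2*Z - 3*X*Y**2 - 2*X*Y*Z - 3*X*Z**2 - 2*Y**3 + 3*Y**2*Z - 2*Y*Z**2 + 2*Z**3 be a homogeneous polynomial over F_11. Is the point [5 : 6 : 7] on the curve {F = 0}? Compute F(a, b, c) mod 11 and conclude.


F(5,6,7) ≡ 3 (mod 11); P is NOT on the curve.

Evaluate F(5, 6, 7) term-by-term (mod 11).
  -2*X**3 ↦ -2·125·1·1 = -250
  3*X**2*Y ↦ 3·25·6·1 = 450
  2*X**2*Z ↦ 2·25·1·7 = 350
  -3*X*Y**2 ↦ -3·5·36·1 = -540
  -2*X*Y*Z ↦ -2·5·6·7 = -420
  -3*X*Z**2 ↦ -3·5·1·49 = -735
  -2*Y**3 ↦ -2·1·216·1 = -432
  3*Y**2*Z ↦ 3·1·36·7 = 756
  -2*Y*Z**2 ↦ -2·1·6·49 = -588
  2*Z**3 ↦ 2·1·1·343 = 686
Sum: F(5, 6, 7) = (-250) + (450) + (350) + (-540) + (-420) + (-735) + (-432) + (756) + (-588) + (686) = -723.
Reducing mod 11: -723 ≡ 3 (mod 11).
Since F(a, b, c) ≡ 3 ≠ 0 (mod 11), P does NOT lie on the curve.


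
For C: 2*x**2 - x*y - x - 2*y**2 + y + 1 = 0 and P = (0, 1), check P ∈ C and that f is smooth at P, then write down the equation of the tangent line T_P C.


Tangent line at P: -2*x - 3*y + 3 = 0.

Step 1: f(0, 1) = 0, so P lies on C.
Step 2: partial derivatives
  f_x(x, y) = 4*x - y - 1, f_y(x, y) = -x - 4*y + 1.
  f_x(P) = -2, f_y(P) = -3 (gradient nonzero, so P is smooth).
Step 3: tangent line at P: -2·(x − 0) + -3·(y − 1) = 0.
Expanding: -2*x - 3*y + 3 = 0.


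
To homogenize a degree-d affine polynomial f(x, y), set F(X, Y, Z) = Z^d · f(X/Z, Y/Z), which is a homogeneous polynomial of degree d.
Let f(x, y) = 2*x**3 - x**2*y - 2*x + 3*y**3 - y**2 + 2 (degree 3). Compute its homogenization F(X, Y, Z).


F(X, Y, Z) = 2*X**3 - X**2*Y - 2*X*Z**2 + 3*Y**3 - Y**2*Z + 2*Z**3

deg(f) = 3.
Substitute x = X/Z, y = Y/Z into f, then multiply by Z^3.
  monomial 2·x^3·y^0 ↦ 2·X^3·Y^0·Z^0.
  monomial -1·x^2·y^1 ↦ -1·X^2·Y^1·Z^0.
  monomial -2·x^1·y^0 ↦ -2·X^1·Y^0·Z^2.
  monomial 3·x^0·y^3 ↦ 3·X^0·Y^3·Z^0.
  monomial -1·x^0·y^2 ↦ -1·X^0·Y^2·Z^1.
  monomial 2·x^0·y^0 ↦ 2·X^0·Y^0·Z^3.
Collecting: F(X, Y, Z) = 2*X**3 - X**2*Y - 2*X*Z**2 + 3*Y**3 - Y**2*Z + 2*Z**3.


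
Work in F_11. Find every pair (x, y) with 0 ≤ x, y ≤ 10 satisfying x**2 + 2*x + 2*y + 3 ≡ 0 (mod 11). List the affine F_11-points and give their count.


Affine F_11-points: {(0, 4), (1, 8), (2, 0), (3, 2), (4, 3), (5, 3), (6, 2), (7, 0), (8, 8), (9, 4), (10, 10)}; count = 11.

For each of the 121 pairs (x, y) ∈ F_11², evaluate f(x, y) mod 11. Record the zeros.
  x = 0: [0↦3, 1↦5, 2↦7, 3↦9, 4↦0, 5↦2, 6↦4, 7↦6, 8↦8, 9↦10, 10↦1]  zeros at y ∈ {4}
  x = 1: [0↦6, 1↦8, 2↦10, 3↦1, 4↦3, 5↦5, 6↦7, 7↦9, 8↦0, 9↦2, 10↦4]  zeros at y ∈ {8}
  x = 2: [0↦0, 1↦2, 2↦4, 3↦6, 4↦8, 5↦10, 6↦1, 7↦3, 8↦5, 9↦7, 10↦9]  zeros at y ∈ {0}
  x = 3: [0↦7, 1↦9, 2↦0, 3↦2, 4↦4, 5↦6, 6↦8, 7↦10, 8↦1, 9↦3, 10↦5]  zeros at y ∈ {2}
  x = 4: [0↦5, 1↦7, 2↦9, 3↦0, 4↦2, 5↦4, 6↦6, 7↦8, 8↦10, 9↦1, 10↦3]  zeros at y ∈ {3}
  x = 5: [0↦5, 1↦7, 2↦9, 3↦0, 4↦2, 5↦4, 6↦6, 7↦8, 8↦10, 9↦1, 10↦3]  zeros at y ∈ {3}
  x = 6: [0↦7, 1↦9, 2↦0, 3↦2, 4↦4, 5↦6, 6↦8, 7↦10, 8↦1, 9↦3, 10↦5]  zeros at y ∈ {2}
  x = 7: [0↦0, 1↦2, 2↦4, 3↦6, 4↦8, 5↦10, 6↦1, 7↦3, 8↦5, 9↦7, 10↦9]  zeros at y ∈ {0}
  x = 8: [0↦6, 1↦8, 2↦10, 3↦1, 4↦3, 5↦5, 6↦7, 7↦9, 8↦0, 9↦2, 10↦4]  zeros at y ∈ {8}
  x = 9: [0↦3, 1↦5, 2↦7, 3↦9, 4↦0, 5↦2, 6↦4, 7↦6, 8↦8, 9↦10, 10↦1]  zeros at y ∈ {4}
  x = 10: [0↦2, 1↦4, 2↦6, 3↦8, 4↦10, 5↦1, 6↦3, 7↦5, 8↦7, 9↦9, 10↦0]  zeros at y ∈ {10}
Collecting zeros: affine points = {(0, 4), (1, 8), (2, 0), (3, 2), (4, 3), (5, 3), (6, 2), (7, 0), (8, 8), (9, 4), (10, 10)}.
Total count |C(F_11)_aff| = 11.


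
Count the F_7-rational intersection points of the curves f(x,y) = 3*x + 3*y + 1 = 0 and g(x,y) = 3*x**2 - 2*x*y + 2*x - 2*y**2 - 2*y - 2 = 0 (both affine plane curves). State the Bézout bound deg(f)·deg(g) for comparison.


Common zeros: {(0, 2), (2, 0)}; count = 2; Bézout bound = 2.

deg(f) = 1, deg(g) = 2, so Bézout bound = 2.
Scan x ∈ F_7. For each x, list the y ∈ F_7 with f(x, y) ≡ 0 and those with g(x, y) ≡ 0 (mod 7); the common zeros in that column are the intersection.
  x = 0: f ≡ 0 at y ∈ {2}; g ≡ 0 at y ∈ {2, 4}; common: {2}.
  x = 1: f ≡ 0 at y ∈ {1}; g ≡ 0 at y ∈ ∅; common: ∅.
  x = 2: f ≡ 0 at y ∈ {0}; g ≡ 0 at y ∈ {0, 4}; common: {0}.
  x = 3: f ≡ 0 at y ∈ {6}; g ≡ 0 at y ∈ {1, 2}; common: ∅.
  x = 4: f ≡ 0 at y ∈ {5}; g ≡ 0 at y ∈ {1}; common: ∅.
  x = 5: f ≡ 0 at y ∈ {4}; g ≡ 0 at y ∈ ∅; common: ∅.
  x = 6: f ≡ 0 at y ∈ {3}; g ≡ 0 at y ∈ ∅; common: ∅.
Collecting: common zeros = {(0, 2), (2, 0)}, so the count is 2.
Comparison with the Bézout bound: 2 ≤ 2 = deg(f)·deg(g), as expected for curves with no common component (the bound is attained).


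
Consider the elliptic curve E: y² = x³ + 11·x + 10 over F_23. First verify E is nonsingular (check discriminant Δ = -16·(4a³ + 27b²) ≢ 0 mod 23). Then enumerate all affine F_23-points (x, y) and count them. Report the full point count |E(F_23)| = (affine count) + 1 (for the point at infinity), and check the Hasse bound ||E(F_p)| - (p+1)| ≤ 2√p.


Affine points = {(3, 1), (3, 22), (4, 7), (4, 16), (5, 11), (5, 12), (6, 4), (6, 19), (7, 4), (7, 19), (8, 9), (8, 14), (10, 4), (10, 19), (11, 6), (11, 17), (13, 2), (13, 21), (15, 10), (15, 13), (16, 2), (16, 21), (17, 2), (17, 21), (21, 7), (21, 16)}; affine count = 26; |E(F_23)| = 27.

Discriminant check: Δ ∝ 4a³ + 27b² = 4·11³ + 27·10² = 4·1331 + 27·100 ≡ 20 (mod 23). Nonzero ⇒ E is nonsingular.
For each x ∈ F_23, compute rhs = x³ + 11·x + 10 mod 23, then count y ∈ F_23 with y² ≡ rhs.
  x = 0: rhs = 10, matching y values: none (0 points).
  x = 1: rhs = 22, matching y values: none (0 points).
  x = 2: rhs = 17, matching y values: none (0 points).
  x = 3: rhs = 1, matching y values: 1, 22 (2 points).
  x = 4: rhs = 3, matching y values: 7, 16 (2 points).
  x = 5: rhs = 6, matching y values: 11, 12 (2 points).
  x = 6: rhs = 16, matching y values: 4, 19 (2 points).
  x = 7: rhs = 16, matching y values: 4, 19 (2 points).
  x = 8: rhs = 12, matching y values: 9, 14 (2 points).
  x = 9: rhs = 10, matching y values: none (0 points).
  x = 10: rhs = 16, matching y values: 4, 19 (2 points).
  x = 11: rhs = 13, matching y values: 6, 17 (2 points).
  x = 12: rhs = 7, matching y values: none (0 points).
  x = 13: rhs = 4, matching y values: 2, 21 (2 points).
  x = 14: rhs = 10, matching y values: none (0 points).
  x = 15: rhs = 8, matching y values: 10, 13 (2 points).
  x = 16: rhs = 4, matching y values: 2, 21 (2 points).
  x = 17: rhs = 4, matching y values: 2, 21 (2 points).
  x = 18: rhs = 14, matching y values: none (0 points).
  x = 19: rhs = 17, matching y values: none (0 points).
  x = 20: rhs = 19, matching y values: none (0 points).
  x = 21: rhs = 3, matching y values: 7, 16 (2 points).
  x = 22: rhs = 21, matching y values: none (0 points).
Total affine count: 26.
Full point count |E(F_23)| = 26 + 1 = 27.
Hasse bound: |27 − (23+1)| = |3| = 3 ≤ 2√23 ≈ 9.5917 ✓.


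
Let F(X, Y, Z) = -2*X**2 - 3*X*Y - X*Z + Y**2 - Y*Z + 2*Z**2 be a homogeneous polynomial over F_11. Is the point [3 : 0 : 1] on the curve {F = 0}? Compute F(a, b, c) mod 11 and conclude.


F(3,0,1) ≡ 3 (mod 11); P is NOT on the curve.

Evaluate F(3, 0, 1) term-by-term (mod 11).
  -2*X**2 ↦ -2·9·1·1 = -18
  -3*X*Y ↦ -3·3·0·1 = 0
  -X*Z ↦ -1·3·1·1 = -3
  Y**2 ↦ 1·1·0·1 = 0
  -Y*Z ↦ -1·1·0·1 = 0
  2*Z**2 ↦ 2·1·1·1 = 2
Sum: F(3, 0, 1) = (-18) + (0) + (-3) + (0) + (0) + (2) = -19.
Reducing mod 11: -19 ≡ 3 (mod 11).
Since F(a, b, c) ≡ 3 ≠ 0 (mod 11), P does NOT lie on the curve.


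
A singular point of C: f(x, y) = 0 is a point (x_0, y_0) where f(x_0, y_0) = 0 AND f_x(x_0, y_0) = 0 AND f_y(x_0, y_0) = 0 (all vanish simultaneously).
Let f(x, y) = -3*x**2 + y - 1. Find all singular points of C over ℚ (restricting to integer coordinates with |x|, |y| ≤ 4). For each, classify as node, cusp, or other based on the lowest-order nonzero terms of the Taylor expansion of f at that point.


No singular points in the scanned grid; C is smooth there.

Compute partial derivatives:
  f_x = -6*x.
  f_y = 1.
f_y = 1 is a nonzero constant, so f_y never vanishes: no point (x, y) can satisfy f = f_x = f_y = 0. In particular no (x, y) ∈ {−4, ..., 4}² is singular; the curve is smooth.


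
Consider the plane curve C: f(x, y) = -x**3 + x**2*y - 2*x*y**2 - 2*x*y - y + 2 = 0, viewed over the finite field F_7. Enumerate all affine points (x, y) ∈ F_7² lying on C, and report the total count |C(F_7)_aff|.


Affine F_7-points: {(0, 2), (4, 1), (4, 6), (5, 1), (5, 6), (6, 1), (6, 5)}; count = 7.

For each of the 49 pairs (x, y) ∈ F_7², evaluate f(x, y) mod 7. Record the zeros.
  x = 0: [0↦2, 1↦1, 2↦0, 3↦6, 4↦5, 5↦4, 6↦3]  zeros at y ∈ {2}
  x = 1: [0↦1, 1↦4, 2↦3, 3↦5, 4↦3, 5↦4, 6↦1]  zeros at y ∈ ∅
  x = 2: [0↦1, 1↦3, 2↦4, 3↦4, 4↦3, 5↦1, 6↦5]  zeros at y ∈ ∅
  x = 3: [0↦3, 1↦6, 2↦4, 3↦4, 4↦6, 5↦3, 6↦2]  zeros at y ∈ ∅
  x = 4: [0↦1, 1↦0, 2↦4, 3↦6, 4↦6, 5↦4, 6↦0]  zeros at y ∈ {1, 6}
  x = 5: [0↦3, 1↦0, 2↦5, 3↦4, 4↦4, 5↦5, 6↦0]  zeros at y ∈ {1, 6}
  x = 6: [0↦3, 1↦0, 2↦1, 3↦6, 4↦1, 5↦0, 6↦3]  zeros at y ∈ {1, 5}
Collecting zeros: affine points = {(0, 2), (4, 1), (4, 6), (5, 1), (5, 6), (6, 1), (6, 5)}.
Total count |C(F_7)_aff| = 7.


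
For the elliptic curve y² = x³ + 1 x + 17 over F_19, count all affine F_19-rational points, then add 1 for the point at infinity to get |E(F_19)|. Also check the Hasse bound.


Affine points = {(0, 6), (0, 13), (1, 0), (3, 3), (3, 16), (4, 3), (4, 16), (6, 7), (6, 12), (7, 5), (7, 14), (8, 9), (8, 10), (10, 1), (10, 18), (12, 3), (12, 16), (13, 2), (13, 17), (14, 1), (14, 18), (15, 5), (15, 14), (16, 5), (16, 14), (17, 8), (17, 11)}; affine count = 27; |E(F_19)| = 28.

Discriminant check: Δ ∝ 4a³ + 27b² = 4·1³ + 27·17² = 4·1 + 27·289 ≡ 17 (mod 19). Nonzero ⇒ E is nonsingular.
For each x ∈ F_19, compute rhs = x³ + 1·x + 17 mod 19, then count y ∈ F_19 with y² ≡ rhs.
  x = 0: rhs = 17, matching y values: 6, 13 (2 points).
  x = 1: rhs = 0, matching y values: 0 (1 points).
  x = 2: rhs = 8, matching y values: none (0 points).
  x = 3: rhs = 9, matching y values: 3, 16 (2 points).
  x = 4: rhs = 9, matching y values: 3, 16 (2 points).
  x = 5: rhs = 14, matching y values: none (0 points).
  x = 6: rhs = 11, matching y values: 7, 12 (2 points).
  x = 7: rhs = 6, matching y values: 5, 14 (2 points).
  x = 8: rhs = 5, matching y values: 9, 10 (2 points).
  x = 9: rhs = 14, matching y values: none (0 points).
  x = 10: rhs = 1, matching y values: 1, 18 (2 points).
  x = 11: rhs = 10, matching y values: none (0 points).
  x = 12: rhs = 9, matching y values: 3, 16 (2 points).
  x = 13: rhs = 4, matching y values: 2, 17 (2 points).
  x = 14: rhs = 1, matching y values: 1, 18 (2 points).
  x = 15: rhs = 6, matching y values: 5, 14 (2 points).
  x = 16: rhs = 6, matching y values: 5, 14 (2 points).
  x = 17: rhs = 7, matching y values: 8, 11 (2 points).
  x = 18: rhs = 15, matching y values: none (0 points).
Total affine count: 27.
Full point count |E(F_19)| = 27 + 1 = 28.
Hasse bound: |28 − (19+1)| = |8| = 8 ≤ 2√19 ≈ 8.7178 ✓.


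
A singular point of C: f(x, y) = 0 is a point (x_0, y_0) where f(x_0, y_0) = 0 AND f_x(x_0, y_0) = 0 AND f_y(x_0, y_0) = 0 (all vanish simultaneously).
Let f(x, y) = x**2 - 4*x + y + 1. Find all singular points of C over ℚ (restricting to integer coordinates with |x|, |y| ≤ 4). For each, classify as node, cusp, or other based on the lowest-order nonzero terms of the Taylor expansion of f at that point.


No singular points in the scanned grid; C is smooth there.

Compute partial derivatives:
  f_x = 2*x - 4.
  f_y = 1.
f_y = 1 is a nonzero constant, so f_y never vanishes: no point (x, y) can satisfy f = f_x = f_y = 0. In particular no (x, y) ∈ {−4, ..., 4}² is singular; the curve is smooth.


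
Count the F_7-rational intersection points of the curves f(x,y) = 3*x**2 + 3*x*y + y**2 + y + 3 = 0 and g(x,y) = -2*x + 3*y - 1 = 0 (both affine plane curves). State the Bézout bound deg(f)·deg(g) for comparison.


Common zeros: {(5, 6)}; count = 1; Bézout bound = 2.

deg(f) = 2, deg(g) = 1, so Bézout bound = 2.
Scan x ∈ F_7. For each x, list the y ∈ F_7 with f(x, y) ≡ 0 and those with g(x, y) ≡ 0 (mod 7); the common zeros in that column are the intersection.
  x = 0: f ≡ 0 at y ∈ ∅; g ≡ 0 at y ∈ {5}; common: ∅.
  x = 1: f ≡ 0 at y ∈ ∅; g ≡ 0 at y ∈ {1}; common: ∅.
  x = 2: f ≡ 0 at y ∈ ∅; g ≡ 0 at y ∈ {4}; common: ∅.
  x = 3: f ≡ 0 at y ∈ {5, 6}; g ≡ 0 at y ∈ {0}; common: ∅.
  x = 4: f ≡ 0 at y ∈ {4}; g ≡ 0 at y ∈ {3}; common: ∅.
  x = 5: f ≡ 0 at y ∈ {6}; g ≡ 0 at y ∈ {6}; common: {6}.
  x = 6: f ≡ 0 at y ∈ {4, 5}; g ≡ 0 at y ∈ {2}; common: ∅.
Collecting: common zeros = {(5, 6)}, so the count is 1.
Comparison with the Bézout bound: 1 ≤ 2 = deg(f)·deg(g), as expected for curves with no common component (the affine F_7-count falls short of the bound because intersections may lie at infinity, over extension fields, or carry multiplicity).


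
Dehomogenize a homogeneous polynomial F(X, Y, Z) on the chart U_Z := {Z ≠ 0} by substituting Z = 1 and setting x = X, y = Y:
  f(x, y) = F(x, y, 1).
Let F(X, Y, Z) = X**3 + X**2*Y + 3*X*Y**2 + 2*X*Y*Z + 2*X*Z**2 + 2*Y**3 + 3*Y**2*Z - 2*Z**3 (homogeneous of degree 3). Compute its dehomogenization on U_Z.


f(x, y) = x**3 + x**2*y + 3*x*y**2 + 2*x*y + 2*x + 2*y**3 + 3*y**2 - 2

On U_Z we set Z = 1. Each monomial c·X^i·Y^j·Z^k in F becomes c·x^i·y^j·1^k = c·x^i·y^j.
Substituting Z = 1: F(X, Y, 1) = x**3 + x**2*y + 3*x*y**2 + 2*x*y + 2*x + 2*y**3 + 3*y**2 - 2.
Note: deg(f) ≤ deg(F) = 3; strict inequality happens when F is divisible by Z (lost terms).


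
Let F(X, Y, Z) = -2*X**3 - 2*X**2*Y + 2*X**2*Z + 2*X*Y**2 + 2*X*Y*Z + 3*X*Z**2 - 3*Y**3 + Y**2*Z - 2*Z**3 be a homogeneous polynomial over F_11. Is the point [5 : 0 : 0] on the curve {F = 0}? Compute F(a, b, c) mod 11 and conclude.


F(5,0,0) ≡ 3 (mod 11); P is NOT on the curve.

Evaluate F(5, 0, 0) term-by-term (mod 11).
  -2*X**3 ↦ -2·125·1·1 = -250
  -2*X**2*Y ↦ -2·25·0·1 = 0
  2*X**2*Z ↦ 2·25·1·0 = 0
  2*X*Y**2 ↦ 2·5·0·1 = 0
  2*X*Y*Z ↦ 2·5·0·0 = 0
  3*X*Z**2 ↦ 3·5·1·0 = 0
  -3*Y**3 ↦ -3·1·0·1 = 0
  Y**2*Z ↦ 1·1·0·0 = 0
  -2*Z**3 ↦ -2·1·1·0 = 0
Sum: F(5, 0, 0) = (-250) + (0) + (0) + (0) + (0) + (0) + (0) + (0) + (0) = -250.
Reducing mod 11: -250 ≡ 3 (mod 11).
Since F(a, b, c) ≡ 3 ≠ 0 (mod 11), P does NOT lie on the curve.


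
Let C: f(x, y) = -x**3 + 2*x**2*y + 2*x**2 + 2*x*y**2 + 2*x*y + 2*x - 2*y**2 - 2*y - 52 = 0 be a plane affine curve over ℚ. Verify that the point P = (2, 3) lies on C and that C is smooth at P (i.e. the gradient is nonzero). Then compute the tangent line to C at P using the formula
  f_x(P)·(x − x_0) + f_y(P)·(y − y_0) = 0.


Tangent line at P: 46*x + 22*y - 158 = 0.

Step 1: f(2, 3) = 0, so P lies on C.
Step 2: partial derivatives
  f_x(x, y) = -3*x**2 + 4*x*y + 4*x + 2*y**2 + 2*y + 2, f_y(x, y) = 2*x**2 + 4*x*y + 2*x - 4*y - 2.
  f_x(P) = 46, f_y(P) = 22 (gradient nonzero, so P is smooth).
Step 3: tangent line at P: 46·(x − 2) + 22·(y − 3) = 0.
Expanding: 46*x + 22*y - 158 = 0.


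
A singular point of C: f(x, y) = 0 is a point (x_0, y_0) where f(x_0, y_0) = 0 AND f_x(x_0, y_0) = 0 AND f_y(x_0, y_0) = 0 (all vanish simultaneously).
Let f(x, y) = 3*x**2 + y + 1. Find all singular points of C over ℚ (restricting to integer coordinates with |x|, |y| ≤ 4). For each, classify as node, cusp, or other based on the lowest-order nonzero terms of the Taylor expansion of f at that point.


No singular points in the scanned grid; C is smooth there.

Compute partial derivatives:
  f_x = 6*x.
  f_y = 1.
f_y = 1 is a nonzero constant, so f_y never vanishes: no point (x, y) can satisfy f = f_x = f_y = 0. In particular no (x, y) ∈ {−4, ..., 4}² is singular; the curve is smooth.


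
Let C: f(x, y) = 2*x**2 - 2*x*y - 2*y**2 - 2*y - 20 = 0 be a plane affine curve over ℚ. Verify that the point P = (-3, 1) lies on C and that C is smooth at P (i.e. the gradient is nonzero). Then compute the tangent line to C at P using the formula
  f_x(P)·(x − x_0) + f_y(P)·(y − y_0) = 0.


Tangent line at P: -14*x - 42 = 0.

Step 1: f(-3, 1) = 0, so P lies on C.
Step 2: partial derivatives
  f_x(x, y) = 4*x - 2*y, f_y(x, y) = -2*x - 4*y - 2.
  f_x(P) = -14, f_y(P) = 0 (gradient nonzero, so P is smooth).
Step 3: tangent line at P: -14·(x − -3) + 0·(y − 1) = 0.
Expanding: -14*x - 42 = 0.


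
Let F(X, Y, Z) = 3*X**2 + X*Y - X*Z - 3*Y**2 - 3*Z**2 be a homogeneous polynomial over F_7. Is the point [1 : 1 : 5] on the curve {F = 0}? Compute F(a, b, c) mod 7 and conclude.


F(1,1,5) ≡ 5 (mod 7); P is NOT on the curve.

Evaluate F(1, 1, 5) term-by-term (mod 7).
  3*X**2 ↦ 3·1·1·1 = 3
  X*Y ↦ 1·1·1·1 = 1
  -X*Z ↦ -1·1·1·5 = -5
  -3*Y**2 ↦ -3·1·1·1 = -3
  -3*Z**2 ↦ -3·1·1·25 = -75
Sum: F(1, 1, 5) = (3) + (1) + (-5) + (-3) + (-75) = -79.
Reducing mod 7: -79 ≡ 5 (mod 7).
Since F(a, b, c) ≡ 5 ≠ 0 (mod 7), P does NOT lie on the curve.


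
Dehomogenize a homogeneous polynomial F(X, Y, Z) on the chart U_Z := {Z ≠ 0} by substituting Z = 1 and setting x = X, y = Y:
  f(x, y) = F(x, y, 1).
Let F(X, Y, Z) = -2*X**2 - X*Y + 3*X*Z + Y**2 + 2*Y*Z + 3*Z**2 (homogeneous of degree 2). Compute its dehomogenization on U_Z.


f(x, y) = -2*x**2 - x*y + 3*x + y**2 + 2*y + 3

On U_Z we set Z = 1. Each monomial c·X^i·Y^j·Z^k in F becomes c·x^i·y^j·1^k = c·x^i·y^j.
Substituting Z = 1: F(X, Y, 1) = -2*x**2 - x*y + 3*x + y**2 + 2*y + 3.
Note: deg(f) ≤ deg(F) = 2; strict inequality happens when F is divisible by Z (lost terms).


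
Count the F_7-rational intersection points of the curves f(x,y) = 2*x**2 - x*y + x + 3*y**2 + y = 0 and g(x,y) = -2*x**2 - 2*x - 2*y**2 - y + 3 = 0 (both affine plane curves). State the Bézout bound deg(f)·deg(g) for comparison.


Common zeros: {(0, 2), (3, 0), (3, 3)}; count = 3; Bézout bound = 4.

deg(f) = 2, deg(g) = 2, so Bézout bound = 4.
Scan x ∈ F_7. For each x, list the y ∈ F_7 with f(x, y) ≡ 0 and those with g(x, y) ≡ 0 (mod 7); the common zeros in that column are the intersection.
  x = 0: f ≡ 0 at y ∈ {0, 2}; g ≡ 0 at y ∈ {1, 2}; common: {2}.
  x = 1: f ≡ 0 at y ∈ ∅; g ≡ 0 at y ∈ {5}; common: ∅.
  x = 2: f ≡ 0 at y ∈ {6}; g ≡ 0 at y ∈ ∅; common: ∅.
  x = 3: f ≡ 0 at y ∈ {0, 3}; g ≡ 0 at y ∈ {0, 3}; common: {0, 3}.
  x = 4: f ≡ 0 at y ∈ {2, 6}; g ≡ 0 at y ∈ ∅; common: ∅.
  x = 5: f ≡ 0 at y ∈ {3}; g ≡ 0 at y ∈ {5}; common: ∅.
  x = 6: f ≡ 0 at y ∈ ∅; g ≡ 0 at y ∈ {1, 2}; common: ∅.
Collecting: common zeros = {(0, 2), (3, 0), (3, 3)}, so the count is 3.
Comparison with the Bézout bound: 3 ≤ 4 = deg(f)·deg(g), as expected for curves with no common component (the affine F_7-count falls short of the bound because intersections may lie at infinity, over extension fields, or carry multiplicity).
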